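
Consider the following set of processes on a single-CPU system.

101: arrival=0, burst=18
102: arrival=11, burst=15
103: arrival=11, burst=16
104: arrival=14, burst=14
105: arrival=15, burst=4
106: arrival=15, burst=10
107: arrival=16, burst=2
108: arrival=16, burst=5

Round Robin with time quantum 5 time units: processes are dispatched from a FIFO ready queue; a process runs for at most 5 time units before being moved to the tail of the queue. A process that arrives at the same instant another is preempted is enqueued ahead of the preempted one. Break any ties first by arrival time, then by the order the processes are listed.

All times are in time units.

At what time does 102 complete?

Schedule: | 101 0-15 | 102 15-20 | 103 20-25 | 104 25-30 | 105 30-34 | 106 34-39 | 101 39-42 | 107 42-44 | 108 44-49 | 102 49-54 | 103 54-59 | 104 59-64 | 106 64-69 | 102 69-74 | 103 74-79 | 104 79-83 | 103 83-84 |
Completion: 101=42  102=74  103=84  104=83  105=34  106=69  107=44  108=49
Turnaround (C−A): 101=42  102=63  103=73  104=69  105=19  106=54  107=28  108=33

74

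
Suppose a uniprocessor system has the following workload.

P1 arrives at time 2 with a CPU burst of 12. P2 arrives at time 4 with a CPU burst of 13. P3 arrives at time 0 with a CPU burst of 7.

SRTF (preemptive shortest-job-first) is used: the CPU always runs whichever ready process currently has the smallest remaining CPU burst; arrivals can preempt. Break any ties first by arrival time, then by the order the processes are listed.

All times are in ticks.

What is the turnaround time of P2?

Timeline: | P3 0-7 | P1 7-19 | P2 19-32 |
Completion: P1=19  P2=32  P3=7
Turnaround (C−A): P1=17  P2=28  P3=7
Turnaround(P2) = completion − arrival = 32 − 4 = 28

28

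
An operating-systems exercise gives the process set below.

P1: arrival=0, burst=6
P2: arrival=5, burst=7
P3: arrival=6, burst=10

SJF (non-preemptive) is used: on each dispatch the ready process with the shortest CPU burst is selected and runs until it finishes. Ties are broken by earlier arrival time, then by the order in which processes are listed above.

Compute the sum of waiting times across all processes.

Schedule: | P1 0-6 | P2 6-13 | P3 13-23 |
Completion: P1=6  P2=13  P3=23
Waiting = turnaround − burst: P1=0, P2=1, P3=7
Total waiting = 0 + 1 + 7 = 8

8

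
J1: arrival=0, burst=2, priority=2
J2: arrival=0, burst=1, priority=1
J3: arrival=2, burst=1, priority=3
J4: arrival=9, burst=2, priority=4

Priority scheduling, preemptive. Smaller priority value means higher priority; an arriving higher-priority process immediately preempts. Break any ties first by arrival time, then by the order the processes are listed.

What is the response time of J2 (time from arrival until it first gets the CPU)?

0

Gantt: | J2 0-1 | J1 1-3 | J3 3-4 | idle 4-9 | J4 9-11 |
Completion: J1=3  J2=1  J3=4  J4=11
Response(J2) = first start − arrival = 0 − 0 = 0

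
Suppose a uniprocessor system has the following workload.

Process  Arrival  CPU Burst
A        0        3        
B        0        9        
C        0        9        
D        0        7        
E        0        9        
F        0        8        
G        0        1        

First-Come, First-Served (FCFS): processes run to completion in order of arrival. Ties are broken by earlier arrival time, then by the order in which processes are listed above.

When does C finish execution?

Schedule: | A 0-3 | B 3-12 | C 12-21 | D 21-28 | E 28-37 | F 37-45 | G 45-46 |
Completion: A=3  B=12  C=21  D=28  E=37  F=45  G=46
Turnaround (C−A): A=3  B=12  C=21  D=28  E=37  F=45  G=46

21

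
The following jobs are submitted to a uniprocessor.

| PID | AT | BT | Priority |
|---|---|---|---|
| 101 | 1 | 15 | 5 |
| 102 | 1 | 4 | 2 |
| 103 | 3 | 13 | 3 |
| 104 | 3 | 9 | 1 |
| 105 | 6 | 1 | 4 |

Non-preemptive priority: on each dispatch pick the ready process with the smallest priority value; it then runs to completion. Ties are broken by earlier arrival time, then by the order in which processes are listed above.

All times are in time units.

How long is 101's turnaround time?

Gantt: | idle 0-1 | 102 1-5 | 104 5-14 | 103 14-27 | 105 27-28 | 101 28-43 |
Completion: 101=43  102=5  103=27  104=14  105=28
Turnaround(101) = completion − arrival = 43 − 1 = 42

42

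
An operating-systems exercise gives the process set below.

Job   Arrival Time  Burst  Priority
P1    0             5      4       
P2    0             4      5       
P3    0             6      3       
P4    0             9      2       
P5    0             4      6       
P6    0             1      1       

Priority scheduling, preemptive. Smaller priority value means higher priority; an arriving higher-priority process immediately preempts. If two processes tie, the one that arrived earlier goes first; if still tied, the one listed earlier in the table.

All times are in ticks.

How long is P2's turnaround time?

25

Schedule: | P6 0-1 | P4 1-10 | P3 10-16 | P1 16-21 | P2 21-25 | P5 25-29 |
Completion: P1=21  P2=25  P3=16  P4=10  P5=29  P6=1
Turnaround(P2) = completion − arrival = 25 − 0 = 25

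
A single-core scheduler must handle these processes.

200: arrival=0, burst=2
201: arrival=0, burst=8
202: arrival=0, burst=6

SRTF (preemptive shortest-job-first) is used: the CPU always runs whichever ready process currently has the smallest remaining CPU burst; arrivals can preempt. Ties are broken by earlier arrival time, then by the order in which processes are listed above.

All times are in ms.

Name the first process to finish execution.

Timeline: | 200 0-2 | 202 2-8 | 201 8-16 |
Completion: 200=2  201=16  202=8
Finish order: 200 → 202 → 201

200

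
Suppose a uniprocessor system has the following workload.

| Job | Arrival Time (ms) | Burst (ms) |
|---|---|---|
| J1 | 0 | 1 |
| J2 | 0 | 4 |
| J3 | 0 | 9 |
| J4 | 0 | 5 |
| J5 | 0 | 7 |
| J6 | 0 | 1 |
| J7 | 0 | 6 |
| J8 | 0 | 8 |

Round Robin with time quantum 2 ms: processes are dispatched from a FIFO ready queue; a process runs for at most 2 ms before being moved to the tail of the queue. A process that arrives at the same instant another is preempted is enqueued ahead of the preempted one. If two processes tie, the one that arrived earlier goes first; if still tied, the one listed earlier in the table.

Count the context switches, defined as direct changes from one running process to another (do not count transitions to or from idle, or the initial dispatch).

22

Gantt: | J1 0-1 | J2 1-3 | J3 3-5 | J4 5-7 | J5 7-9 | J6 9-10 | J7 10-12 | J8 12-14 | J2 14-16 | J3 16-18 | J4 18-20 | J5 20-22 | J7 22-24 | J8 24-26 | J3 26-28 | J4 28-29 | J5 29-31 | J7 31-33 | J8 33-35 | J3 35-37 | J5 37-38 | J8 38-40 | J3 40-41 |
Completion: J1=1  J2=16  J3=41  J4=29  J5=38  J6=10  J7=33  J8=40
Turnaround (C−A): J1=1  J2=16  J3=41  J4=29  J5=38  J6=10  J7=33  J8=40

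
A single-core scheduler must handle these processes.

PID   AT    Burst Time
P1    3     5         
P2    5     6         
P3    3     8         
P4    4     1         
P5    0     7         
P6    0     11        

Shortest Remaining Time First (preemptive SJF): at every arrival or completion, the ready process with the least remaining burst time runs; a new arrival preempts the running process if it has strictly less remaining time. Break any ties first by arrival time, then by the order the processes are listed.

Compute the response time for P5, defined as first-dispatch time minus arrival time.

0

Timeline: | P5 0-4 | P4 4-5 | P5 5-8 | P1 8-13 | P2 13-19 | P3 19-27 | P6 27-38 |
Completion: P1=13  P2=19  P3=27  P4=5  P5=8  P6=38
Turnaround (C−A): P1=10  P2=14  P3=24  P4=1  P5=8  P6=38
Response(P5) = first start − arrival = 0 − 0 = 0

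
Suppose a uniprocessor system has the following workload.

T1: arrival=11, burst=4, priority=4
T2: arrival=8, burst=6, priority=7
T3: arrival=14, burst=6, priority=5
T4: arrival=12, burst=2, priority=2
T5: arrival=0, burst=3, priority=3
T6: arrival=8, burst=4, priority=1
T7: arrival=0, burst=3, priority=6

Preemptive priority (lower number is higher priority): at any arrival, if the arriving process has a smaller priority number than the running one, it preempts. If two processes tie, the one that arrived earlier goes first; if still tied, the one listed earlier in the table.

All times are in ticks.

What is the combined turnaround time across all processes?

54

Gantt: | T5 0-3 | T7 3-6 | idle 6-8 | T6 8-12 | T4 12-14 | T1 14-18 | T3 18-24 | T2 24-30 |
Completion: T1=18  T2=30  T3=24  T4=14  T5=3  T6=12  T7=6
Turnaround (C−A): T1=7  T2=22  T3=10  T4=2  T5=3  T6=4  T7=6
Turnaround = completion − arrival: T1=7, T2=22, T3=10, T4=2, T5=3, T6=4, T7=6
Total turnaround = 7 + 22 + 10 + 2 + 3 + 4 + 6 = 54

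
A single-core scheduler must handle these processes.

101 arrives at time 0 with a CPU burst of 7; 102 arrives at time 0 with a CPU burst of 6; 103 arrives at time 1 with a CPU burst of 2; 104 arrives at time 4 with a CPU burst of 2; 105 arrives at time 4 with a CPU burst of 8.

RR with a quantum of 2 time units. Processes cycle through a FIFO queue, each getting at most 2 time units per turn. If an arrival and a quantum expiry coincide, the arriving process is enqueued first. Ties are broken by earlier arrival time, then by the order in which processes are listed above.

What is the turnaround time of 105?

Schedule: | 101 0-2 | 102 2-4 | 103 4-6 | 101 6-8 | 104 8-10 | 105 10-12 | 102 12-14 | 101 14-16 | 105 16-18 | 102 18-20 | 101 20-21 | 105 21-25 |
Completion: 101=21  102=20  103=6  104=10  105=25
Turnaround (C−A): 101=21  102=20  103=5  104=6  105=21
Turnaround(105) = completion − arrival = 25 − 4 = 21

21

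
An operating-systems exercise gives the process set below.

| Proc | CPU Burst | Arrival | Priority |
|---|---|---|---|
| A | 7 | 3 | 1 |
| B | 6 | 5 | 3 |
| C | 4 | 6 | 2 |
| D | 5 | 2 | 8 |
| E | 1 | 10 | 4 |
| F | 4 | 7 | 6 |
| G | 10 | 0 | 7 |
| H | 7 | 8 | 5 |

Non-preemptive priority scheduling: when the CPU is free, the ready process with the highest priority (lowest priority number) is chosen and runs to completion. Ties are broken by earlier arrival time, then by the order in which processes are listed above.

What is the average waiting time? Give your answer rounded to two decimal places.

Timeline: | G 0-10 | A 10-17 | C 17-21 | B 21-27 | E 27-28 | H 28-35 | F 35-39 | D 39-44 |
Completion: A=17  B=27  C=21  D=44  E=28  F=39  G=10  H=35
Turnaround (C−A): A=14  B=22  C=15  D=42  E=18  F=32  G=10  H=27
Waiting times: A=7, B=16, C=11, D=37, E=17, F=28, G=0, H=20
Average waiting = (7+16+11+37+17+28+0+20) / 8 = 136/8 = 17.00

17.00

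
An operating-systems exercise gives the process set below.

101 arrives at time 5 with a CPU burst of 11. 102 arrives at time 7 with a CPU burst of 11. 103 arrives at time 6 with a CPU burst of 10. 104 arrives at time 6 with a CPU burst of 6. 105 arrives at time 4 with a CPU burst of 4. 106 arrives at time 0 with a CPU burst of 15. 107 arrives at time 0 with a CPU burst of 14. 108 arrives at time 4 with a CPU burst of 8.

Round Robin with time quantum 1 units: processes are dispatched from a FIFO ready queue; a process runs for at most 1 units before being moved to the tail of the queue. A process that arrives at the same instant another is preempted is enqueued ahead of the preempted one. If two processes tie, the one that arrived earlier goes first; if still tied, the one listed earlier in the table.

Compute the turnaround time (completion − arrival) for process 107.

Timeline: | 106 0-1 | 107 1-2 | 106 2-3 | 107 3-4 | 106 4-5 | 105 5-6 | 108 6-7 | 107 7-8 | 101 8-9 | 106 9-10 | 103 10-11 | 104 11-12 | 105 12-13 | 102 13-14 | 108 14-15 | 107 15-16 | 101 16-17 | 106 17-18 | 103 18-19 | 104 19-20 | 105 20-21 | 102 21-22 | 108 22-23 | 107 23-24 | 101 24-25 | 106 25-26 | 103 26-27 | 104 27-28 | 105 28-29 | 102 29-30 | 108 30-31 | 107 31-32 | 101 32-33 | 106 33-34 | 103 34-35 | 104 35-36 | 102 36-37 | 108 37-38 | 107 38-39 | 101 39-40 | 106 40-41 | 103 41-42 | 104 42-43 | 102 43-44 | 108 44-45 | 107 45-46 | 101 46-47 | 106 47-48 | 103 48-49 | 104 49-50 | 102 50-51 | 108 51-52 | 107 52-53 | 101 53-54 | 106 54-55 | 103 55-56 | 102 56-57 | 108 57-58 | 107 58-59 | 101 59-60 | 106 60-61 | 103 61-62 | 102 62-63 | 107 63-64 | 101 64-65 | 106 65-66 | 103 66-67 | 102 67-68 | 107 68-69 | 101 69-70 | 106 70-71 | 103 71-72 | 102 72-73 | 107 73-74 | 101 74-75 | 106 75-76 | 102 76-77 | 107 77-78 | 106 78-79 |
Completion: 101=75  102=77  103=72  104=50  105=29  106=79  107=78  108=58
Turnaround(107) = completion − arrival = 78 − 0 = 78

78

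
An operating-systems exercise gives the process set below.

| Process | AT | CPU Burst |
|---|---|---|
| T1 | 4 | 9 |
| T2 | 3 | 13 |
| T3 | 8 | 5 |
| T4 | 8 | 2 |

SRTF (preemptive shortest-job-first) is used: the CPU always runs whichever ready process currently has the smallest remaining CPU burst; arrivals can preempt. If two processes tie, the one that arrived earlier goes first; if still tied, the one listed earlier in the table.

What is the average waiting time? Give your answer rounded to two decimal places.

Schedule: | idle 0-3 | T2 3-4 | T1 4-8 | T4 8-10 | T1 10-15 | T3 15-20 | T2 20-32 |
Completion: T1=15  T2=32  T3=20  T4=10
Turnaround (C−A): T1=11  T2=29  T3=12  T4=2
Waiting times: T1=2, T2=16, T3=7, T4=0
Average waiting = (2+16+7+0) / 4 = 25/4 = 6.25

6.25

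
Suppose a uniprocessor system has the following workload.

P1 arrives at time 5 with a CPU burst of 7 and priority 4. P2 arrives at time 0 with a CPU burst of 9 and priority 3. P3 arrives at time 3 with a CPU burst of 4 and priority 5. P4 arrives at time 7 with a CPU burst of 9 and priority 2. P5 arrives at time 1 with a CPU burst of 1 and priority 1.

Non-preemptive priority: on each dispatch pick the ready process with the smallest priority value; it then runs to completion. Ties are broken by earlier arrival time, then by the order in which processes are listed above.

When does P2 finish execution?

9

Schedule: | P2 0-9 | P5 9-10 | P4 10-19 | P1 19-26 | P3 26-30 |
Completion: P1=26  P2=9  P3=30  P4=19  P5=10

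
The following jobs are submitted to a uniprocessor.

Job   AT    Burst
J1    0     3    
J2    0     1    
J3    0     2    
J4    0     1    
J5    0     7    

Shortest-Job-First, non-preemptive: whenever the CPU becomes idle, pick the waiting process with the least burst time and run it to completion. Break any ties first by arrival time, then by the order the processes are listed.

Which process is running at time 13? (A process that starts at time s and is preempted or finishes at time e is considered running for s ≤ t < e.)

Gantt: | J2 0-1 | J4 1-2 | J3 2-4 | J1 4-7 | J5 7-14 |
Completion: J1=7  J2=1  J3=4  J4=2  J5=14

J5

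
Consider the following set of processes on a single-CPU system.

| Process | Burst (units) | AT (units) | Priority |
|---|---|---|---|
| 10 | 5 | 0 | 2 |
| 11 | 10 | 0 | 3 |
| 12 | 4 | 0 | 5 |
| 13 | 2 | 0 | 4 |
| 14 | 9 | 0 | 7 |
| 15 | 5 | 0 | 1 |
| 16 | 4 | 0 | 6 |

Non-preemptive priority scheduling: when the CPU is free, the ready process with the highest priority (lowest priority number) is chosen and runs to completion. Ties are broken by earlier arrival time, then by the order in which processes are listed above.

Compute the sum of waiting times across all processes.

Timeline: | 15 0-5 | 10 5-10 | 11 10-20 | 13 20-22 | 12 22-26 | 16 26-30 | 14 30-39 |
Completion: 10=10  11=20  12=26  13=22  14=39  15=5  16=30
Turnaround (C−A): 10=10  11=20  12=26  13=22  14=39  15=5  16=30
Waiting = turnaround − burst: 10=5, 11=10, 12=22, 13=20, 14=30, 15=0, 16=26
Total waiting = 5 + 10 + 22 + 20 + 30 + 0 + 26 = 113

113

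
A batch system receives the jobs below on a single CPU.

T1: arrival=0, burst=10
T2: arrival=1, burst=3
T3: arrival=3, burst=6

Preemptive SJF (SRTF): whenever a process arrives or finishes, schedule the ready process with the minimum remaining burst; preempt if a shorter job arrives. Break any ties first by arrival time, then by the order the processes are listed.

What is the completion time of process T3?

10

Gantt: | T1 0-1 | T2 1-4 | T3 4-10 | T1 10-19 |
Completion: T1=19  T2=4  T3=10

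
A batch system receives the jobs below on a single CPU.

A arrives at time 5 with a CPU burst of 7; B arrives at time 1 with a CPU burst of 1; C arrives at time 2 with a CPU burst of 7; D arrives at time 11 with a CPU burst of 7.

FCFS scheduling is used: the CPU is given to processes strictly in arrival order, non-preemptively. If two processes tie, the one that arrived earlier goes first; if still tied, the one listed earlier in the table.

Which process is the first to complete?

Gantt: | idle 0-1 | B 1-2 | C 2-9 | A 9-16 | D 16-23 |
Completion: A=16  B=2  C=9  D=23
Turnaround (C−A): A=11  B=1  C=7  D=12
Finish order: B → C → A → D

B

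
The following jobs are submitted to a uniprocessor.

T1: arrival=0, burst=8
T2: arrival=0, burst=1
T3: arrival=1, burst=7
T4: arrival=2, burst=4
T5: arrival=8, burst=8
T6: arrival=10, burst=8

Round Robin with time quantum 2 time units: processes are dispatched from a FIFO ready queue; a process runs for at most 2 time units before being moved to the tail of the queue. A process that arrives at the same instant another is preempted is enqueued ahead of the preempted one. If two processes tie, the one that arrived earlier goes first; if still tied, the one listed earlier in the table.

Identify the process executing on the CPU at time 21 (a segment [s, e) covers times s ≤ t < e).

T5

Timeline: | T1 0-2 | T2 2-3 | T3 3-5 | T4 5-7 | T1 7-9 | T3 9-11 | T4 11-13 | T5 13-15 | T1 15-17 | T6 17-19 | T3 19-21 | T5 21-23 | T1 23-25 | T6 25-27 | T3 27-28 | T5 28-30 | T6 30-32 | T5 32-34 | T6 34-36 |
Completion: T1=25  T2=3  T3=28  T4=13  T5=34  T6=36
Turnaround (C−A): T1=25  T2=3  T3=27  T4=11  T5=26  T6=26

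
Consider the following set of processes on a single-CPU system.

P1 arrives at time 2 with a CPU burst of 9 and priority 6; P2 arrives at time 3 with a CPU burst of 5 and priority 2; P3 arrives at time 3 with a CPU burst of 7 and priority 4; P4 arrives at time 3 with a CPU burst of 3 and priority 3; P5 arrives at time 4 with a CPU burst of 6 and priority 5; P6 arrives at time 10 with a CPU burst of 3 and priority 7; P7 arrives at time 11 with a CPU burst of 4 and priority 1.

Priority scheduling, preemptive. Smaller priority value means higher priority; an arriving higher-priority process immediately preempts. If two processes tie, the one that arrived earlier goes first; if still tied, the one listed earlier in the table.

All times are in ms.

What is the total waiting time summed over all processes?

Timeline: | idle 0-2 | P1 2-3 | P2 3-8 | P4 8-11 | P7 11-15 | P3 15-22 | P5 22-28 | P1 28-36 | P6 36-39 |
Completion: P1=36  P2=8  P3=22  P4=11  P5=28  P6=39  P7=15
Turnaround (C−A): P1=34  P2=5  P3=19  P4=8  P5=24  P6=29  P7=4
Waiting = turnaround − burst: P1=25, P2=0, P3=12, P4=5, P5=18, P6=26, P7=0
Total waiting = 25 + 0 + 12 + 5 + 18 + 26 + 0 = 86

86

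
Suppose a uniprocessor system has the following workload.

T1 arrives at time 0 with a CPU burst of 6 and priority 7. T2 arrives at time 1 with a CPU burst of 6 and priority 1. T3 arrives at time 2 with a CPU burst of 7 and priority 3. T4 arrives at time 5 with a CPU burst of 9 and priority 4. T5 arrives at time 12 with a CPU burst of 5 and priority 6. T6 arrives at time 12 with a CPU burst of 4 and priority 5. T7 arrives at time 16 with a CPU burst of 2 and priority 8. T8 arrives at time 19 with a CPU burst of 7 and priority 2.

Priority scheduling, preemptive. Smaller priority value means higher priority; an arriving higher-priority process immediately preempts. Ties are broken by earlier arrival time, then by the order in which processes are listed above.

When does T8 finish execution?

26

Timeline: | T1 0-1 | T2 1-7 | T3 7-14 | T4 14-19 | T8 19-26 | T4 26-30 | T6 30-34 | T5 34-39 | T1 39-44 | T7 44-46 |
Completion: T1=44  T2=7  T3=14  T4=30  T5=39  T6=34  T7=46  T8=26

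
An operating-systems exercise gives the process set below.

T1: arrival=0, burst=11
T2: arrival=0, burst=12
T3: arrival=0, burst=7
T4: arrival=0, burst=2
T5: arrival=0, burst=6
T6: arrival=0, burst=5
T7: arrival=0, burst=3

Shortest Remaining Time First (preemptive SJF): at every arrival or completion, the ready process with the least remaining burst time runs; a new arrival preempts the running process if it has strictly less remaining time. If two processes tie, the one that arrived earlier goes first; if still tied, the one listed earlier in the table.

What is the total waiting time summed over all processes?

Gantt: | T4 0-2 | T7 2-5 | T6 5-10 | T5 10-16 | T3 16-23 | T1 23-34 | T2 34-46 |
Completion: T1=34  T2=46  T3=23  T4=2  T5=16  T6=10  T7=5
Waiting = turnaround − burst: T1=23, T2=34, T3=16, T4=0, T5=10, T6=5, T7=2
Total waiting = 23 + 34 + 16 + 0 + 10 + 5 + 2 = 90

90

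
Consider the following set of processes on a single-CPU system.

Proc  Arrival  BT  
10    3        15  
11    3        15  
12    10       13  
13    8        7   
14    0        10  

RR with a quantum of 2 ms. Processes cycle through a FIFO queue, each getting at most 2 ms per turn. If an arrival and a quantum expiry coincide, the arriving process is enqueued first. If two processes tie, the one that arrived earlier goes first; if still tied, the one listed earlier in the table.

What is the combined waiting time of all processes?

Schedule: | 14 0-4 | 10 4-6 | 11 6-8 | 14 8-10 | 10 10-12 | 13 12-14 | 11 14-16 | 12 16-18 | 14 18-20 | 10 20-22 | 13 22-24 | 11 24-26 | 12 26-28 | 14 28-30 | 10 30-32 | 13 32-34 | 11 34-36 | 12 36-38 | 10 38-40 | 13 40-41 | 11 41-43 | 12 43-45 | 10 45-47 | 11 47-49 | 12 49-51 | 10 51-53 | 11 53-55 | 12 55-57 | 10 57-58 | 11 58-59 | 12 59-60 |
Completion: 10=58  11=59  12=60  13=41  14=30
Waiting = turnaround − burst: 10=40, 11=41, 12=37, 13=26, 14=20
Total waiting = 40 + 41 + 37 + 26 + 20 = 164

164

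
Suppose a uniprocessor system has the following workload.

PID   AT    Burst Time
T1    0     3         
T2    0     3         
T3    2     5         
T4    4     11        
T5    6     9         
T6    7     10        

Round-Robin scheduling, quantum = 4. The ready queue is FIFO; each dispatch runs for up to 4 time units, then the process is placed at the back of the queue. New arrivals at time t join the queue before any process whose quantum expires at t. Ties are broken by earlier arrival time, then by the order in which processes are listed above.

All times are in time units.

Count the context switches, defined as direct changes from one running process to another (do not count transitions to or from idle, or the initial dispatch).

12

Timeline: | T1 0-3 | T2 3-6 | T3 6-10 | T4 10-14 | T5 14-18 | T6 18-22 | T3 22-23 | T4 23-27 | T5 27-31 | T6 31-35 | T4 35-38 | T5 38-39 | T6 39-41 |
Completion: T1=3  T2=6  T3=23  T4=38  T5=39  T6=41
Turnaround (C−A): T1=3  T2=6  T3=21  T4=34  T5=33  T6=34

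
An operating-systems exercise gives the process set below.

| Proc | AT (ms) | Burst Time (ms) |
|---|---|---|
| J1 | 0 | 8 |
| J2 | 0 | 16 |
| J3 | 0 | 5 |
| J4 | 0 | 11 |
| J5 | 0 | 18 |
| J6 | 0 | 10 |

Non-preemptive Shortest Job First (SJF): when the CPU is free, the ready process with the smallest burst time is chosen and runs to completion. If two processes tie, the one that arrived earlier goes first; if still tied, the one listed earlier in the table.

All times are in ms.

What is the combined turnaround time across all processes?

Schedule: | J3 0-5 | J1 5-13 | J6 13-23 | J4 23-34 | J2 34-50 | J5 50-68 |
Completion: J1=13  J2=50  J3=5  J4=34  J5=68  J6=23
Turnaround = completion − arrival: J1=13, J2=50, J3=5, J4=34, J5=68, J6=23
Total turnaround = 13 + 50 + 5 + 34 + 68 + 23 = 193

193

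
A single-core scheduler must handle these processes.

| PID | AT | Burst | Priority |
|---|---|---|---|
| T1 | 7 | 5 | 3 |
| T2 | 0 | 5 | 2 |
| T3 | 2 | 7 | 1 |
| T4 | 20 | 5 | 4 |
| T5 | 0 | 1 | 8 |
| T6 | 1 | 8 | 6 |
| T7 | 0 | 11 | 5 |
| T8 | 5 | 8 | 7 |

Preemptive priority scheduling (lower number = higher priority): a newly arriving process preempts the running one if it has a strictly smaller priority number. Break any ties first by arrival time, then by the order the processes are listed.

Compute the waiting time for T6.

Gantt: | T2 0-2 | T3 2-9 | T2 9-12 | T1 12-17 | T7 17-20 | T4 20-25 | T7 25-33 | T6 33-41 | T8 41-49 | T5 49-50 |
Completion: T1=17  T2=12  T3=9  T4=25  T5=50  T6=41  T7=33  T8=49
Waiting(T6) = turnaround − burst = 40 − 8 = 32

32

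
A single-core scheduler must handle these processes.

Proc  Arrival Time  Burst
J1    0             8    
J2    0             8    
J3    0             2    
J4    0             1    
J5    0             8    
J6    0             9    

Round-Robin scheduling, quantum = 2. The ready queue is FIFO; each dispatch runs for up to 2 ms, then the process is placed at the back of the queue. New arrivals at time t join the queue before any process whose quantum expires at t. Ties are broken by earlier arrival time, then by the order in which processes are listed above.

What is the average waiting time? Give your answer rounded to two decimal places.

Timeline: | J1 0-2 | J2 2-4 | J3 4-6 | J4 6-7 | J5 7-9 | J6 9-11 | J1 11-13 | J2 13-15 | J5 15-17 | J6 17-19 | J1 19-21 | J2 21-23 | J5 23-25 | J6 25-27 | J1 27-29 | J2 29-31 | J5 31-33 | J6 33-36 |
Completion: J1=29  J2=31  J3=6  J4=7  J5=33  J6=36
Turnaround (C−A): J1=29  J2=31  J3=6  J4=7  J5=33  J6=36
Waiting times: J1=21, J2=23, J3=4, J4=6, J5=25, J6=27
Average waiting = (21+23+4+6+25+27) / 6 = 106/6 = 17.67

17.67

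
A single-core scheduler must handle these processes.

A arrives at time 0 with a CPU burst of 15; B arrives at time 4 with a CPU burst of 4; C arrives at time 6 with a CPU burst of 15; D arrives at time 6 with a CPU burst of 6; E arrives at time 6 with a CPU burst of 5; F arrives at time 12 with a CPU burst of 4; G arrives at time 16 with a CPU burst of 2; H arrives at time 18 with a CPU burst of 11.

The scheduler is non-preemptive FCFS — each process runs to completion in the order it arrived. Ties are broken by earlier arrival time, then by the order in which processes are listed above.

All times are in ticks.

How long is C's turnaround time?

28

Timeline: | A 0-15 | B 15-19 | C 19-34 | D 34-40 | E 40-45 | F 45-49 | G 49-51 | H 51-62 |
Completion: A=15  B=19  C=34  D=40  E=45  F=49  G=51  H=62
Turnaround(C) = completion − arrival = 34 − 6 = 28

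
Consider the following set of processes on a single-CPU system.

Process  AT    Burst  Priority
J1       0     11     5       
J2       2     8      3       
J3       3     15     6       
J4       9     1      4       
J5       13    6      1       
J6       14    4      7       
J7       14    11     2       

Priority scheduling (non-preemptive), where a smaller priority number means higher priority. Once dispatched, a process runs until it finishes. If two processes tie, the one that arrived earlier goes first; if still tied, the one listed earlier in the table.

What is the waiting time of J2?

9

Schedule: | J1 0-11 | J2 11-19 | J5 19-25 | J7 25-36 | J4 36-37 | J3 37-52 | J6 52-56 |
Completion: J1=11  J2=19  J3=52  J4=37  J5=25  J6=56  J7=36
Turnaround (C−A): J1=11  J2=17  J3=49  J4=28  J5=12  J6=42  J7=22
Waiting(J2) = turnaround − burst = 17 − 8 = 9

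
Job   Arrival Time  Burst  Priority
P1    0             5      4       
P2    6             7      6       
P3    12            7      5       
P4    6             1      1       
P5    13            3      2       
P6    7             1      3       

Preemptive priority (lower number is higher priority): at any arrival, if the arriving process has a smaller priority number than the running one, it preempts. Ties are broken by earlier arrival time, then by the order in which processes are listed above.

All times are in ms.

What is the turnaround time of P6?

1

Timeline: | P1 0-5 | idle 5-6 | P4 6-7 | P6 7-8 | P2 8-12 | P3 12-13 | P5 13-16 | P3 16-22 | P2 22-25 |
Completion: P1=5  P2=25  P3=22  P4=7  P5=16  P6=8
Turnaround(P6) = completion − arrival = 8 − 7 = 1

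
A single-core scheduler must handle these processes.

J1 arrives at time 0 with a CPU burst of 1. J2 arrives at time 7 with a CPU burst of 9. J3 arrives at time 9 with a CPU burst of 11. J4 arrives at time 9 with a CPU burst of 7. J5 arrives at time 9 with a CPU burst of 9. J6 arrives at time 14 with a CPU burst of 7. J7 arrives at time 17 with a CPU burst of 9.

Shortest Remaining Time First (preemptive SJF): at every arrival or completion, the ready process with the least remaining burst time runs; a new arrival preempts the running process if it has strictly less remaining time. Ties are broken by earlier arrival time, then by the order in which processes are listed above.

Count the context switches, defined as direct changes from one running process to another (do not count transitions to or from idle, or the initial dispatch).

5

Schedule: | J1 0-1 | idle 1-7 | J2 7-16 | J4 16-23 | J6 23-30 | J5 30-39 | J7 39-48 | J3 48-59 |
Completion: J1=1  J2=16  J3=59  J4=23  J5=39  J6=30  J7=48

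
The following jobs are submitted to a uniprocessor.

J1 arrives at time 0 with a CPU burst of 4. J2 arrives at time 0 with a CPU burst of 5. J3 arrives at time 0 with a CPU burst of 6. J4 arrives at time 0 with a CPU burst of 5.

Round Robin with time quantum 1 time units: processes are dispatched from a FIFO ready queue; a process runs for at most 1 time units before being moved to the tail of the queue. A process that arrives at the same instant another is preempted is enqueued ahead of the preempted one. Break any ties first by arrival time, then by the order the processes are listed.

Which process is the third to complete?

Schedule: | J1 0-1 | J2 1-2 | J3 2-3 | J4 3-4 | J1 4-5 | J2 5-6 | J3 6-7 | J4 7-8 | J1 8-9 | J2 9-10 | J3 10-11 | J4 11-12 | J1 12-13 | J2 13-14 | J3 14-15 | J4 15-16 | J2 16-17 | J3 17-18 | J4 18-19 | J3 19-20 |
Completion: J1=13  J2=17  J3=20  J4=19
Turnaround (C−A): J1=13  J2=17  J3=20  J4=19
Finish order: J1 → J2 → J4 → J3

J4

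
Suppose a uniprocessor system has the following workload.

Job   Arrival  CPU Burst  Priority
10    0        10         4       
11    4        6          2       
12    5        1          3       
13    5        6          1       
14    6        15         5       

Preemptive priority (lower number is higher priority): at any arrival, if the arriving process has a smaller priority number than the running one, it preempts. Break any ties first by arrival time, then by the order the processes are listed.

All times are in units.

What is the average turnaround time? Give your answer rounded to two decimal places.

17.00

Schedule: | 10 0-4 | 11 4-5 | 13 5-11 | 11 11-16 | 12 16-17 | 10 17-23 | 14 23-38 |
Completion: 10=23  11=16  12=17  13=11  14=38
Turnaround (C−A): 10=23  11=12  12=12  13=6  14=32
Turnaround times: 10=23, 11=12, 12=12, 13=6, 14=32
Average turnaround = (23+12+12+6+32) / 5 = 85/5 = 17.00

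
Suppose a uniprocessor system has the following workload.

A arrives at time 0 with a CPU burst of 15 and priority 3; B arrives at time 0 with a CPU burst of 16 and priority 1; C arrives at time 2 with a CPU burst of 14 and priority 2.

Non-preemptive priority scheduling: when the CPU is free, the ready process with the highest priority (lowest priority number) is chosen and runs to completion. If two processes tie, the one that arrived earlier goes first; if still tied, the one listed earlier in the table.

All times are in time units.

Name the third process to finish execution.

A

Gantt: | B 0-16 | C 16-30 | A 30-45 |
Completion: A=45  B=16  C=30
Turnaround (C−A): A=45  B=16  C=28
Finish order: B → C → A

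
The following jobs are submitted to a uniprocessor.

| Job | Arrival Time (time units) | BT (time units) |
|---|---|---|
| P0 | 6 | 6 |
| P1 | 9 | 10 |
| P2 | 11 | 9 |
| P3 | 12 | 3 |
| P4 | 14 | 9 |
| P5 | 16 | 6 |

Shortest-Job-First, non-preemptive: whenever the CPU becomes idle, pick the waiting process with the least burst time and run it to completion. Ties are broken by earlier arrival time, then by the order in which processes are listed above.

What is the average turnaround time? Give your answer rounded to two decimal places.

16.83

Schedule: | idle 0-6 | P0 6-12 | P3 12-15 | P2 15-24 | P5 24-30 | P4 30-39 | P1 39-49 |
Completion: P0=12  P1=49  P2=24  P3=15  P4=39  P5=30
Turnaround times: P0=6, P1=40, P2=13, P3=3, P4=25, P5=14
Average turnaround = (6+40+13+3+25+14) / 6 = 101/6 = 16.83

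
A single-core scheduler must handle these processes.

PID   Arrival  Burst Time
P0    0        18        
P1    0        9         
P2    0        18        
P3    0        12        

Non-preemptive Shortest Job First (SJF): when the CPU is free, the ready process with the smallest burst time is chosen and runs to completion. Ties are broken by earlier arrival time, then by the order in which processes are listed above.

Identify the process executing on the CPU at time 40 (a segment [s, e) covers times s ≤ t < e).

P2

Timeline: | P1 0-9 | P3 9-21 | P0 21-39 | P2 39-57 |
Completion: P0=39  P1=9  P2=57  P3=21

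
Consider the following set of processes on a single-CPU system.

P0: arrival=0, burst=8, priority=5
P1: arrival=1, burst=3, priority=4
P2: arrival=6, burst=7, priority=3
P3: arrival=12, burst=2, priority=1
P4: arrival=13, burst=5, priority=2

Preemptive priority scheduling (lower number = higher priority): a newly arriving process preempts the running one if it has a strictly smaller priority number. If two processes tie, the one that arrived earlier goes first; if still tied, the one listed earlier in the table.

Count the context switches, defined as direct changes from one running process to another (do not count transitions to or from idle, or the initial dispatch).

Gantt: | P0 0-1 | P1 1-4 | P0 4-6 | P2 6-12 | P3 12-14 | P4 14-19 | P2 19-20 | P0 20-25 |
Completion: P0=25  P1=4  P2=20  P3=14  P4=19
Turnaround (C−A): P0=25  P1=3  P2=14  P3=2  P4=6

7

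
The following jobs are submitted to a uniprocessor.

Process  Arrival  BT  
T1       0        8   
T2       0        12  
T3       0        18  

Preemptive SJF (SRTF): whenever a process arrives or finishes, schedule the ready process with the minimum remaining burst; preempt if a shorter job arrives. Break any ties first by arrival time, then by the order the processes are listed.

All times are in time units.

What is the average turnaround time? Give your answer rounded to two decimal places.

22.00

Gantt: | T1 0-8 | T2 8-20 | T3 20-38 |
Completion: T1=8  T2=20  T3=38
Turnaround times: T1=8, T2=20, T3=38
Average turnaround = (8+20+38) / 3 = 66/3 = 22.00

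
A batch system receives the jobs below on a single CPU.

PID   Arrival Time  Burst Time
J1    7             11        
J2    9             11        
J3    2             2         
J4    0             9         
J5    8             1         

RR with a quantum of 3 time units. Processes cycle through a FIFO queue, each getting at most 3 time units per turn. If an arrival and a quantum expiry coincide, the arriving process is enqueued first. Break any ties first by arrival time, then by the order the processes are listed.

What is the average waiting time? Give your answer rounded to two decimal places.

7.60

Gantt: | J4 0-3 | J3 3-5 | J4 5-8 | J1 8-11 | J5 11-12 | J4 12-15 | J2 15-18 | J1 18-21 | J2 21-24 | J1 24-27 | J2 27-30 | J1 30-32 | J2 32-34 |
Completion: J1=32  J2=34  J3=5  J4=15  J5=12
Waiting times: J1=14, J2=14, J3=1, J4=6, J5=3
Average waiting = (14+14+1+6+3) / 5 = 38/5 = 7.60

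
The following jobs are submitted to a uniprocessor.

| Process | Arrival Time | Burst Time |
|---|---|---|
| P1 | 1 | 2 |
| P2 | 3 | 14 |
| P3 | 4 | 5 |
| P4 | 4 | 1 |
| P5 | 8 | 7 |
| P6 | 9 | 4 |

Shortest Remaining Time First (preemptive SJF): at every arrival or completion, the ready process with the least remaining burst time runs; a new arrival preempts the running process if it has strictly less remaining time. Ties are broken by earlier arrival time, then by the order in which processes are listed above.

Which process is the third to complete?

P3

Gantt: | idle 0-1 | P1 1-3 | P2 3-4 | P4 4-5 | P3 5-10 | P6 10-14 | P5 14-21 | P2 21-34 |
Completion: P1=3  P2=34  P3=10  P4=5  P5=21  P6=14
Finish order: P1 → P4 → P3 → P6 → P5 → P2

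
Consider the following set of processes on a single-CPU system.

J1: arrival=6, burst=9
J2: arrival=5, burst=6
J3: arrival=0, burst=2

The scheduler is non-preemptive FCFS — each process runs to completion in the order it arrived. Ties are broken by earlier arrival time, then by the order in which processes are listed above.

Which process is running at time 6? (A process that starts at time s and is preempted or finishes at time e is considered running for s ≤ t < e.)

Gantt: | J3 0-2 | idle 2-5 | J2 5-11 | J1 11-20 |
Completion: J1=20  J2=11  J3=2
Turnaround (C−A): J1=14  J2=6  J3=2

J2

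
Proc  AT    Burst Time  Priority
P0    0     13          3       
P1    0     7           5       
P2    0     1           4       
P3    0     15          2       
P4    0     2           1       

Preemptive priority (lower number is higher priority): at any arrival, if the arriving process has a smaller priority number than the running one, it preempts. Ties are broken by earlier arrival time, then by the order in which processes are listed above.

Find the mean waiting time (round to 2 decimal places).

Gantt: | P4 0-2 | P3 2-17 | P0 17-30 | P2 30-31 | P1 31-38 |
Completion: P0=30  P1=38  P2=31  P3=17  P4=2
Turnaround (C−A): P0=30  P1=38  P2=31  P3=17  P4=2
Waiting times: P0=17, P1=31, P2=30, P3=2, P4=0
Average waiting = (17+31+30+2+0) / 5 = 80/5 = 16.00

16.00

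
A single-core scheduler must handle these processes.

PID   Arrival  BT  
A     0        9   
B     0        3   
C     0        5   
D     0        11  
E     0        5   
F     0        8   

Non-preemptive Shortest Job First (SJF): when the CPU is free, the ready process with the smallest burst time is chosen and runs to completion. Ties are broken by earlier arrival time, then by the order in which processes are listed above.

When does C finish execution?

8

Timeline: | B 0-3 | C 3-8 | E 8-13 | F 13-21 | A 21-30 | D 30-41 |
Completion: A=30  B=3  C=8  D=41  E=13  F=21
Turnaround (C−A): A=30  B=3  C=8  D=41  E=13  F=21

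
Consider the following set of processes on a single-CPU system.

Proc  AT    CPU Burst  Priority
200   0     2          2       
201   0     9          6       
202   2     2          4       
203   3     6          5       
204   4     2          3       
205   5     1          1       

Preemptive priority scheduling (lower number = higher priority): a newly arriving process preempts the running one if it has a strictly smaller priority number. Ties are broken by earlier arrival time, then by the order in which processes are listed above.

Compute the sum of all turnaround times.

40

Gantt: | 200 0-2 | 202 2-4 | 204 4-5 | 205 5-6 | 204 6-7 | 203 7-13 | 201 13-22 |
Completion: 200=2  201=22  202=4  203=13  204=7  205=6
Turnaround (C−A): 200=2  201=22  202=2  203=10  204=3  205=1
Turnaround = completion − arrival: 200=2, 201=22, 202=2, 203=10, 204=3, 205=1
Total turnaround = 2 + 22 + 2 + 10 + 3 + 1 = 40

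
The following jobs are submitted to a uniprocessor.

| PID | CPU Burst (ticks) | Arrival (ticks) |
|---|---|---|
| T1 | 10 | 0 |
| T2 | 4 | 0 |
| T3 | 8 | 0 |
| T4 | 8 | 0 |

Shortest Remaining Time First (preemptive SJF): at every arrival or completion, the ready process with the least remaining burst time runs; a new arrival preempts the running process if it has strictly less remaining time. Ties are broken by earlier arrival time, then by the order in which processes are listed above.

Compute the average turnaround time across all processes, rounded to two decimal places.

16.50

Gantt: | T2 0-4 | T3 4-12 | T4 12-20 | T1 20-30 |
Completion: T1=30  T2=4  T3=12  T4=20
Turnaround times: T1=30, T2=4, T3=12, T4=20
Average turnaround = (30+4+12+20) / 4 = 66/4 = 16.50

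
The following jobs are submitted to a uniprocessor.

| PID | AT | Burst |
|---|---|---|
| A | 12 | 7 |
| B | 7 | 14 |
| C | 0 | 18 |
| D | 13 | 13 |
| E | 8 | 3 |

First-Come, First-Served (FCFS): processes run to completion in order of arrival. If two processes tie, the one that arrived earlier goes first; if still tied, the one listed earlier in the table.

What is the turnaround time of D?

42

Timeline: | C 0-18 | B 18-32 | E 32-35 | A 35-42 | D 42-55 |
Completion: A=42  B=32  C=18  D=55  E=35
Turnaround (C−A): A=30  B=25  C=18  D=42  E=27
Turnaround(D) = completion − arrival = 55 − 13 = 42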